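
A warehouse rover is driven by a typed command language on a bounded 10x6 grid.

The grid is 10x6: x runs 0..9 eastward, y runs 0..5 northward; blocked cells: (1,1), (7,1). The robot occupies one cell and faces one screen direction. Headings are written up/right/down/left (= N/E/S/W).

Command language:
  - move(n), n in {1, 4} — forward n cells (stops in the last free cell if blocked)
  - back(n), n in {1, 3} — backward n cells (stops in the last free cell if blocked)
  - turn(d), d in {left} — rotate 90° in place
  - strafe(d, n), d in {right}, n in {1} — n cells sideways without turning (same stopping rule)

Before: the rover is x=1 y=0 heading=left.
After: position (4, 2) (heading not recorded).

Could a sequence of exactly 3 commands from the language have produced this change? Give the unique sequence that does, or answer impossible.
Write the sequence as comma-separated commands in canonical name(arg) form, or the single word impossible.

back(3), strafe(right, 1), strafe(right, 1)

key: order matters: swapping back(3) and strafe(right, 1) lands elsewhere
t0: x=1 y=0 heading=left
[1] after back(3): x=4 y=0 heading=left
[2] after strafe(right, 1): x=4 y=1 heading=left
[3] after strafe(right, 1): x=4 y=2 heading=left
uniquely the one of 216 3-step routes that fits.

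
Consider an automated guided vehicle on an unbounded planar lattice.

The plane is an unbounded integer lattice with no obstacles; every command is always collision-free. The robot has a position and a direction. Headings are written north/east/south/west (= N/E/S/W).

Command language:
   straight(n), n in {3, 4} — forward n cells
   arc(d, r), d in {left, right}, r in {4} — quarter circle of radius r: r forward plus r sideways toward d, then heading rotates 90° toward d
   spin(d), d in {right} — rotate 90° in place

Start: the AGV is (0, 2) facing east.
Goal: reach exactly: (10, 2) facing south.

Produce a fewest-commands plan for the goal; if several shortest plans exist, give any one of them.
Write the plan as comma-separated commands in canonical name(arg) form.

t0: (0, 2) facing east
t=1 straight(3) ⇒ (3, 2) facing east
t=2 straight(3) ⇒ (6, 2) facing east
t=3 straight(4) ⇒ (10, 2) facing east
t=4 spin(right) ⇒ (10, 2) facing south
no 3-step plan works, so 4 is optimal.

straight(3), straight(3), straight(4), spin(right)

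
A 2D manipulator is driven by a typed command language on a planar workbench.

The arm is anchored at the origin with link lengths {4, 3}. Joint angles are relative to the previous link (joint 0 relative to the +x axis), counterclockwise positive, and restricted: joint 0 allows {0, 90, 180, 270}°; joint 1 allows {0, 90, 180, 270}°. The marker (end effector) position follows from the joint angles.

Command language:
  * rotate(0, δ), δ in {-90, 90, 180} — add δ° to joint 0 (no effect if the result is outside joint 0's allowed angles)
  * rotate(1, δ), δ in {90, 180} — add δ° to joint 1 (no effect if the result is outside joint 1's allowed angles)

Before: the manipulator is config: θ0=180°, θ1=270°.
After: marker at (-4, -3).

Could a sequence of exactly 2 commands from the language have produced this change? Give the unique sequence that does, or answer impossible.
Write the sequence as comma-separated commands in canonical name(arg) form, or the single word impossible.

rotate(1, 90), rotate(1, 90)

from: config: θ0=180°, θ1=270°
t=1 rotate(1, 90) ⇒ config: θ0=180°, θ1=0°
t=2 rotate(1, 90) ⇒ config: θ0=180°, θ1=90°
no other 2-command option fits: unique.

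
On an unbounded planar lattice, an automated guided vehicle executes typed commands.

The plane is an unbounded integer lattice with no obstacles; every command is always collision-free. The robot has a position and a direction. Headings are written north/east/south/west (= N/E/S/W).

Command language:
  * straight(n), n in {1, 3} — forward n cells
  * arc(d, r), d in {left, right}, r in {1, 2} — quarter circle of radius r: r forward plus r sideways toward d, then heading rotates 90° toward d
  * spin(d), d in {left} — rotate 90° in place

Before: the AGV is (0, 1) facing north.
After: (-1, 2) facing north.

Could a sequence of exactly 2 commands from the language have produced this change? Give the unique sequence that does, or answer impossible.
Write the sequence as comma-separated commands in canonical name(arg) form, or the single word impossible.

spin(left), arc(right, 1)

key: running arc(right, 1) before spin(left) would end elsewhere — order is forced
t0: (0, 1) facing north
1. spin(left) → (0, 1) facing west
2. arc(right, 1) → (-1, 2) facing north
no rival 2-sequence matches.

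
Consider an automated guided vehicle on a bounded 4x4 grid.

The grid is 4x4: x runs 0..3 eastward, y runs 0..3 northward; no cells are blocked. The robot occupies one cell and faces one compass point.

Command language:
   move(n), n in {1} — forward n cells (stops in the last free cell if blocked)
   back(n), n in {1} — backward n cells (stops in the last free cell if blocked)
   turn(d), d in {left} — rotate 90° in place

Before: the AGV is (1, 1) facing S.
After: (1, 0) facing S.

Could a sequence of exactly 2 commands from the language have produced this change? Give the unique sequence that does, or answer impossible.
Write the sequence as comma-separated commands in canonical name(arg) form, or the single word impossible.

key: the second move(1) runs into the grid edge before its full distance
from: (1, 1) facing S
[1] after move(1): (1, 0) facing S
[2] after move(1): (1, 0) facing S
uniquely the one of 9 2-step routes that fits.

move(1), move(1)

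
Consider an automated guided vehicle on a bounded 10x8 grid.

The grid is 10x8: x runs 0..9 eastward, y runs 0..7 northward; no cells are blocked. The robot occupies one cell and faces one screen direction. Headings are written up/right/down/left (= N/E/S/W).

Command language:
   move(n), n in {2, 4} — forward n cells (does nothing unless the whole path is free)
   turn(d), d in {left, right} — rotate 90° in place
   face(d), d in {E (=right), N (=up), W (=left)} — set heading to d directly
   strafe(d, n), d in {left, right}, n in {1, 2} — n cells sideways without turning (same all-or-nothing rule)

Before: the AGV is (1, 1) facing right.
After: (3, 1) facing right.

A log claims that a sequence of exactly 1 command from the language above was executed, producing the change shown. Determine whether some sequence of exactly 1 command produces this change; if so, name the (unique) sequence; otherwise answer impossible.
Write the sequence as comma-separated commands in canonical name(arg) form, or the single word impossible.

move(2)

key: heading stays E — the single command does not turn
initial: (1, 1) facing right
t=1 move(2) ⇒ (3, 1) facing right
all 11 alternatives checked — unique.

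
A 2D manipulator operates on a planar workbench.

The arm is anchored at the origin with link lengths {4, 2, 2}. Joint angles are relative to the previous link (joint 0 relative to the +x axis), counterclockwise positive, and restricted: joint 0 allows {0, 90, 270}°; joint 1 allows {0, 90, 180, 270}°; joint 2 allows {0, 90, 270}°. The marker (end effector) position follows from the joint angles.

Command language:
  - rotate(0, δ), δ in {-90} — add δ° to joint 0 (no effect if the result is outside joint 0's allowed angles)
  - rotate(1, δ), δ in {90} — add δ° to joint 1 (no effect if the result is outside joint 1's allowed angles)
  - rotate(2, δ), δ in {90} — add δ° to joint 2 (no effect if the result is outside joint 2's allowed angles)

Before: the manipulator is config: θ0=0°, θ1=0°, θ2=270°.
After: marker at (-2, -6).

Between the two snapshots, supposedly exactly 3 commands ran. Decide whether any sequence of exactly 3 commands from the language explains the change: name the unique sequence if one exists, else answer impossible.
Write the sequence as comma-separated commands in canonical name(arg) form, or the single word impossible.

initial: config: θ0=0°, θ1=0°, θ2=270°
[1] after rotate(0, -90): config: θ0=270°, θ1=0°, θ2=270°
[2] after rotate(0, -90): config: θ0=270°, θ1=0°, θ2=270°
[3] after rotate(0, -90): config: θ0=270°, θ1=0°, θ2=270°
no rival 3-sequence matches.

rotate(0, -90), rotate(0, -90), rotate(0, -90)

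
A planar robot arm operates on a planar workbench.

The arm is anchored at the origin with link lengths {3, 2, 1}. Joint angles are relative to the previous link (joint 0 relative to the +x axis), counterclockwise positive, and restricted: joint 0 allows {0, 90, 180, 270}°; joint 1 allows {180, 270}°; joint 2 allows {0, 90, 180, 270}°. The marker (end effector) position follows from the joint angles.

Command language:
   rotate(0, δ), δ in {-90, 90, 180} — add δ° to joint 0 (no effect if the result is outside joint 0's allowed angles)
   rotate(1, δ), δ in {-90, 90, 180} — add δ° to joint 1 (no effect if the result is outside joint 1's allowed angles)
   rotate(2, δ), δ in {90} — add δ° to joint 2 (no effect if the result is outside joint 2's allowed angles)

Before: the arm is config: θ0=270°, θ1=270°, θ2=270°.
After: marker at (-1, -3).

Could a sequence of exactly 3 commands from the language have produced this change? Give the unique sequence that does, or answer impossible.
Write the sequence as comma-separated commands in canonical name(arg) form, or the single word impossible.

from: config: θ0=270°, θ1=270°, θ2=270°
1. rotate(2, 90) → config: θ0=270°, θ1=270°, θ2=0°
2. rotate(2, 90) → config: θ0=270°, θ1=270°, θ2=90°
3. rotate(2, 90) → config: θ0=270°, θ1=270°, θ2=180°
no other 3-command option fits: unique.

rotate(2, 90), rotate(2, 90), rotate(2, 90)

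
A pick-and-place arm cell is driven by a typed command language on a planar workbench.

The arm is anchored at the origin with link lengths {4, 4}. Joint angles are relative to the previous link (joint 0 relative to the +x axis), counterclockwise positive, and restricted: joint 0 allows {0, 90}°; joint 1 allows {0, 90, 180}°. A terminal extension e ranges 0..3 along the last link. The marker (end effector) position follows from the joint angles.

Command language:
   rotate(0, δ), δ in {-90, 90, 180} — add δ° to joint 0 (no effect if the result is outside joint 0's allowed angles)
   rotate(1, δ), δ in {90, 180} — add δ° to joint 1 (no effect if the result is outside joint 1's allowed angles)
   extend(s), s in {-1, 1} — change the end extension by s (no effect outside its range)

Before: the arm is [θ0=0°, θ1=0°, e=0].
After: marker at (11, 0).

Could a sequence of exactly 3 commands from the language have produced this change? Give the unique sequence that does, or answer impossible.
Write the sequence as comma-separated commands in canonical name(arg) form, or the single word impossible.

initial: [θ0=0°, θ1=0°, e=0]
step 1 (extend(1)): [θ0=0°, θ1=0°, e=1]
step 2 (extend(1)): [θ0=0°, θ1=0°, e=2]
step 3 (extend(1)): [θ0=0°, θ1=0°, e=3]
no rival 3-sequence matches.

extend(1), extend(1), extend(1)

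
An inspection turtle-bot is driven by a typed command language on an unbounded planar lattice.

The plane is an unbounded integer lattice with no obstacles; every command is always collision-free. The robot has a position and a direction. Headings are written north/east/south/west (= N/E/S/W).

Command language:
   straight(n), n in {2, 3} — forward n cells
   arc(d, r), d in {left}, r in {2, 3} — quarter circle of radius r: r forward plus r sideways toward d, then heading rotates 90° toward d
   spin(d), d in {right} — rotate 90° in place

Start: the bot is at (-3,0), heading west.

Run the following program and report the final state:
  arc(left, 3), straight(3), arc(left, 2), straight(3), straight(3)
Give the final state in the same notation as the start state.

start: at (-3,0), heading west
1. arc(left, 3) → at (-6,-3), heading south
2. straight(3) → at (-6,-6), heading south
3. arc(left, 2) → at (-4,-8), heading east
4. straight(3) → at (-1,-8), heading east
5. straight(3) → at (2,-8), heading east

at (2,-8), heading east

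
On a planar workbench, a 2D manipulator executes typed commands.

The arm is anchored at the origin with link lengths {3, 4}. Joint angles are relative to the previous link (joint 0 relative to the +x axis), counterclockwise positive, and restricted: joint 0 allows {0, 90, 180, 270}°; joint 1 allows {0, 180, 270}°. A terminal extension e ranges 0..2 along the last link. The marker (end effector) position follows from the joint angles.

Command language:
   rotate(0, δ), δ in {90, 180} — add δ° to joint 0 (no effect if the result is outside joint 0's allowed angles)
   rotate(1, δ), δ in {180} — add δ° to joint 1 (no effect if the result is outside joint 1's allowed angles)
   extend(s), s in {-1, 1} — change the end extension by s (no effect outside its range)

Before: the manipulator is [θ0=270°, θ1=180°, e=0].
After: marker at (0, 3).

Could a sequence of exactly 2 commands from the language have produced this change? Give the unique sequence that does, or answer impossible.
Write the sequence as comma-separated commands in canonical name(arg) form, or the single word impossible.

extend(1), extend(1)

from: [θ0=270°, θ1=180°, e=0]
step 1 (extend(1)): [θ0=270°, θ1=180°, e=1]
step 2 (extend(1)): [θ0=270°, θ1=180°, e=2]
no other 2-command option fits: unique.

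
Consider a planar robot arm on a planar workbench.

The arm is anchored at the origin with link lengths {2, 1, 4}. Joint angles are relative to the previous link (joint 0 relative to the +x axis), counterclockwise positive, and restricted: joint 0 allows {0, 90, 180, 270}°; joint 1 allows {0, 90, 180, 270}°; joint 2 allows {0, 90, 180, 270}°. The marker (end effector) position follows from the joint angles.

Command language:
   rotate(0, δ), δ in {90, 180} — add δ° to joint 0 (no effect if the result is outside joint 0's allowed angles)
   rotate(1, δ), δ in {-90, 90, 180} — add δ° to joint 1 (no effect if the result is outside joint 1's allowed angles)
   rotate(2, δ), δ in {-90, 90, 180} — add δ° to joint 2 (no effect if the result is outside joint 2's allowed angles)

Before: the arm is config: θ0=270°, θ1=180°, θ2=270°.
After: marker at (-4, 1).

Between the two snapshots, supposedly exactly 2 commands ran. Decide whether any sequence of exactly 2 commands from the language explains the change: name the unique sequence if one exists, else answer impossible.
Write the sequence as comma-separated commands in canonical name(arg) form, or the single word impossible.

start: config: θ0=270°, θ1=180°, θ2=270°
t=1 rotate(0, 90) ⇒ config: θ0=0°, θ1=180°, θ2=270°
t=2 rotate(0, 90) ⇒ config: θ0=90°, θ1=180°, θ2=270°
uniquely the one of 64 2-step routes that fits.

rotate(0, 90), rotate(0, 90)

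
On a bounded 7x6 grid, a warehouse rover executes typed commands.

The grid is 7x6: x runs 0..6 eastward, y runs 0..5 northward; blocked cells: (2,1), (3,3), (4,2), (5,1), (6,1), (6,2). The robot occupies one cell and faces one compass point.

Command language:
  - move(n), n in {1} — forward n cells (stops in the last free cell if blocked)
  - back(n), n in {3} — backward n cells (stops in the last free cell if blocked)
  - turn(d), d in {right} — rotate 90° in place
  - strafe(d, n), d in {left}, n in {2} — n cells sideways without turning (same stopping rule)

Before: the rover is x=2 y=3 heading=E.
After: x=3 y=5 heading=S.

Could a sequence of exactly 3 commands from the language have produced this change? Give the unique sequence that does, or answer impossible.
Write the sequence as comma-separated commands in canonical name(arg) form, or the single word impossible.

key: cell and facing (now S) both changed — the 3 commands mix motion and turning
begin: x=2 y=3 heading=E
step 1 (strafe(left, 2)): x=2 y=5 heading=E
step 2 (move(1)): x=3 y=5 heading=E
step 3 (turn(right)): x=3 y=5 heading=S
no other 3-command option fits: unique.

strafe(left, 2), move(1), turn(right)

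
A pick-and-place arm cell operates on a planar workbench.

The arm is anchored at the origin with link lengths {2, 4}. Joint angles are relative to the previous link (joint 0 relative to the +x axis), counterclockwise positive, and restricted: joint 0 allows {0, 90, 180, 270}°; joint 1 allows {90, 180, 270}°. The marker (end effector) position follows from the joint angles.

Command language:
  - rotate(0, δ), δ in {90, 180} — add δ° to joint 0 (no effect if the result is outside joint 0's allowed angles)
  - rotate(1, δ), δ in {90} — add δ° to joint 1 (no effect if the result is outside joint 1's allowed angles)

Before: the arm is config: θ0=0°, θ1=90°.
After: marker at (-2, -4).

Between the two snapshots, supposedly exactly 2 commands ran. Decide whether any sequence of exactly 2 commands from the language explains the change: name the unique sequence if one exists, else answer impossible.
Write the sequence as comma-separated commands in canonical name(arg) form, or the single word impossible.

t0: config: θ0=0°, θ1=90°
[1] after rotate(0, 90): config: θ0=90°, θ1=90°
[2] after rotate(0, 90): config: θ0=180°, θ1=90°
no other 2-command option fits: unique.

rotate(0, 90), rotate(0, 90)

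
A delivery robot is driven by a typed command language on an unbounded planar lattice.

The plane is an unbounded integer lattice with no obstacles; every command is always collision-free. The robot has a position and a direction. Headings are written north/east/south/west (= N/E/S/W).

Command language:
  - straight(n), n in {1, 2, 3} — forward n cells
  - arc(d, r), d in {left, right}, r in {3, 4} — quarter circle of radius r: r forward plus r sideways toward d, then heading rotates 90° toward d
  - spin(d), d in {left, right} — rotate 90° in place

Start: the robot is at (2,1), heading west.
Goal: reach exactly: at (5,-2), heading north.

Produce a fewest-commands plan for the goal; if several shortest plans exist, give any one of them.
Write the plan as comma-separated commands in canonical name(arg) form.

spin(left), arc(left, 3), spin(left)

begin: at (2,1), heading west
[1] after spin(left): at (2,1), heading south
[2] after arc(left, 3): at (5,-2), heading east
[3] after spin(left): at (5,-2), heading north
nothing shorter than 3 reaches the goal.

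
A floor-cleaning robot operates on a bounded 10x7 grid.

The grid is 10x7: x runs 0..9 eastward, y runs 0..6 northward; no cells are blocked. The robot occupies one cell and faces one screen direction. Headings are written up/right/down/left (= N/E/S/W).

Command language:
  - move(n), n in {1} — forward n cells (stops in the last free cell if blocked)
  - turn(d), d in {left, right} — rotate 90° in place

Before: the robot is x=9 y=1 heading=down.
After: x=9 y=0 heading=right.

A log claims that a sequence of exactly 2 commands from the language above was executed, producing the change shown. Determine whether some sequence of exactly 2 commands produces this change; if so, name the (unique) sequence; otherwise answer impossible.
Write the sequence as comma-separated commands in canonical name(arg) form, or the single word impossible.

key: running turn(left) before move(1) would end elsewhere — order is forced
t0: x=9 y=1 heading=down
t=1 move(1) ⇒ x=9 y=0 heading=down
t=2 turn(left) ⇒ x=9 y=0 heading=right
uniquely the one of 9 2-step routes that fits.

move(1), turn(left)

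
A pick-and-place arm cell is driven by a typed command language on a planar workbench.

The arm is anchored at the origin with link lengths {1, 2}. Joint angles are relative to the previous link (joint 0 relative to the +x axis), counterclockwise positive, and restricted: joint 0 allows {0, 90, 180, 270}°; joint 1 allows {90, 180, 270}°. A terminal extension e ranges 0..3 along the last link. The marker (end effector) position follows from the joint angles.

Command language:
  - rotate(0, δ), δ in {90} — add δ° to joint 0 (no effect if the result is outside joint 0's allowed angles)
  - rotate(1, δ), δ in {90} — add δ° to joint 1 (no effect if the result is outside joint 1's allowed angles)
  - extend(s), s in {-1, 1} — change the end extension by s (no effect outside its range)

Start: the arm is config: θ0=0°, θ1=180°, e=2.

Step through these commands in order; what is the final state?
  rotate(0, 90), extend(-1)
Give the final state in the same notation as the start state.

begin: config: θ0=0°, θ1=180°, e=2
t=1 rotate(0, 90) ⇒ config: θ0=90°, θ1=180°, e=2
t=2 extend(-1) ⇒ config: θ0=90°, θ1=180°, e=1

config: θ0=90°, θ1=180°, e=1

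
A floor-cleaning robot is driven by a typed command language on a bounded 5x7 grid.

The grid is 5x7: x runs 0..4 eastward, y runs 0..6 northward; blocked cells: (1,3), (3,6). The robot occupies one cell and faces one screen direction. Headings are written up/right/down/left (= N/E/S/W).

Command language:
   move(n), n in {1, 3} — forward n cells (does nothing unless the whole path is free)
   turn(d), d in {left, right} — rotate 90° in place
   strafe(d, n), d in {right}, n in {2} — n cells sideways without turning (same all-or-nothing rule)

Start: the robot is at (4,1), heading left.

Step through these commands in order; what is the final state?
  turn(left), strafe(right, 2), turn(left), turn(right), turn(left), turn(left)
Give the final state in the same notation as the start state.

begin: at (4,1), heading left
step 1 (turn(left)): at (4,1), heading down
step 2 (strafe(right, 2)): at (2,1), heading down
step 3 (turn(left)): at (2,1), heading right
step 4 (turn(right)): at (2,1), heading down
step 5 (turn(left)): at (2,1), heading right
step 6 (turn(left)): at (2,1), heading up

at (2,1), heading up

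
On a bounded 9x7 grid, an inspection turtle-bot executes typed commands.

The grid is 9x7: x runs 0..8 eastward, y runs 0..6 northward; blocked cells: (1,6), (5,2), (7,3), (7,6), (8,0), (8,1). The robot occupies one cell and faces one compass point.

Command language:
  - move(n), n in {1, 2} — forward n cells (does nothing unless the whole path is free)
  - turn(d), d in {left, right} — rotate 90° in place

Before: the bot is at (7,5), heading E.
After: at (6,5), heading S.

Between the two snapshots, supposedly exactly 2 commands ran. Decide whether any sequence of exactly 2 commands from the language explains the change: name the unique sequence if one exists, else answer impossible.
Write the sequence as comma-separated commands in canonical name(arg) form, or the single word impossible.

impossible

every 2-command combo misses the target.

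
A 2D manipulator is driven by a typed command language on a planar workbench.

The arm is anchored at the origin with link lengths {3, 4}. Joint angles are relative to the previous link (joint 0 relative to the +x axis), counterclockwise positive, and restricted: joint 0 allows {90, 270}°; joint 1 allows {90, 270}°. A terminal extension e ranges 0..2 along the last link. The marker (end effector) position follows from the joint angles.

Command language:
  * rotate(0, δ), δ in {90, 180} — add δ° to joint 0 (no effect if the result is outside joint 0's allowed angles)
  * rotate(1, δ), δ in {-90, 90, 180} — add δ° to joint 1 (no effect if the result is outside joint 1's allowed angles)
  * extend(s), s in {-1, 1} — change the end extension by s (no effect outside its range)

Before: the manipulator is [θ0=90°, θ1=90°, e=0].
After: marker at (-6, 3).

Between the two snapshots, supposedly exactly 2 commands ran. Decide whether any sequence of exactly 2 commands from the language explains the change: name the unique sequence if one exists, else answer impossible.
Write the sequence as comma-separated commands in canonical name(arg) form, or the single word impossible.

begin: [θ0=90°, θ1=90°, e=0]
t=1 extend(1) ⇒ [θ0=90°, θ1=90°, e=1]
t=2 extend(1) ⇒ [θ0=90°, θ1=90°, e=2]
uniquely the one of 49 2-step routes that fits.

extend(1), extend(1)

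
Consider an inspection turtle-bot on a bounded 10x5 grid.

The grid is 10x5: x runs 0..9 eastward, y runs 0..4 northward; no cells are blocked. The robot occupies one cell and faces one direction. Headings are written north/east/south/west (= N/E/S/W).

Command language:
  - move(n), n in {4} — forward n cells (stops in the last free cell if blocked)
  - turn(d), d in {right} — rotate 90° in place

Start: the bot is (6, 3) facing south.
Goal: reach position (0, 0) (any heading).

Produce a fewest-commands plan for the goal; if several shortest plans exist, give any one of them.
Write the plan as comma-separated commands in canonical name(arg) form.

move(4), turn(right), move(4), move(4)

t0: (6, 3) facing south
t=1 move(4) ⇒ (6, 0) facing south
t=2 turn(right) ⇒ (6, 0) facing west
t=3 move(4) ⇒ (2, 0) facing west
t=4 move(4) ⇒ (0, 0) facing west
minimal: 4 command(s), checked below 4.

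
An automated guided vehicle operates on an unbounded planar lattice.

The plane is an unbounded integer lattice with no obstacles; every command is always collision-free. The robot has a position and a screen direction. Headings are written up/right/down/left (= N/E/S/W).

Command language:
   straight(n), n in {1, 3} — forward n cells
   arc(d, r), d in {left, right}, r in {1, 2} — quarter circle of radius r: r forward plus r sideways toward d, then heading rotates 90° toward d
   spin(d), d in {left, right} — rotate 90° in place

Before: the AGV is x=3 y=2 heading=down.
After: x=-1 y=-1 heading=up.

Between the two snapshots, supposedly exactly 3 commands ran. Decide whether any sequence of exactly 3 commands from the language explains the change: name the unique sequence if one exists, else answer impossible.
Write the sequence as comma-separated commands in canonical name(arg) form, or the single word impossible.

key: cell and facing (now N) both changed — the 3 commands mix motion and turning
initial: x=3 y=2 heading=down
t=1 straight(3) ⇒ x=3 y=-1 heading=down
t=2 arc(right, 2) ⇒ x=1 y=-3 heading=left
t=3 arc(right, 2) ⇒ x=-1 y=-1 heading=up
uniquely the one of 512 3-step routes that fits.

straight(3), arc(right, 2), arc(right, 2)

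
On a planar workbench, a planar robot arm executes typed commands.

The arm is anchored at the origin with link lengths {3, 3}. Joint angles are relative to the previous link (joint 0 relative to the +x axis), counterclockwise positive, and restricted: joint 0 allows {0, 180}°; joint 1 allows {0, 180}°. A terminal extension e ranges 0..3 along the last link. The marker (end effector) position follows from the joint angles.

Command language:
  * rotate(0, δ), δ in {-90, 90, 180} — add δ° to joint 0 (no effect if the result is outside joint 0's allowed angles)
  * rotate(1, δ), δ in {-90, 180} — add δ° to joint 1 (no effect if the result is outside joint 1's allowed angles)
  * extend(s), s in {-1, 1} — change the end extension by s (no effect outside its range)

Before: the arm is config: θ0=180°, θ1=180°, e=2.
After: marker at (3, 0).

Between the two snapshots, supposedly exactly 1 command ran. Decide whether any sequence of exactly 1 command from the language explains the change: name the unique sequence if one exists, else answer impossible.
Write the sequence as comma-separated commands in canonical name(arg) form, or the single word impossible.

extend(1)

start: config: θ0=180°, θ1=180°, e=2
[1] after extend(1): config: θ0=180°, θ1=180°, e=3
no other 1-command option fits: unique.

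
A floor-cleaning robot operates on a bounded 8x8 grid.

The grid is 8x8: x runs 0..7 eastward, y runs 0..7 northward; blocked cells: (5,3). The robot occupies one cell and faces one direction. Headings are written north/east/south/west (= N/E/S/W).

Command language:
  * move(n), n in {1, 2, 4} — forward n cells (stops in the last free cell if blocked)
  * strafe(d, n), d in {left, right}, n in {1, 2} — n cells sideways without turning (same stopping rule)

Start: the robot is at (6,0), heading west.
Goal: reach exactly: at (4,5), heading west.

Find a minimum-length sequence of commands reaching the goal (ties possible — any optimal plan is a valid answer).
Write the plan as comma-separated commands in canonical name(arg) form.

strafe(right, 1), move(2), strafe(right, 2), strafe(right, 2)

initial: at (6,0), heading west
t=1 strafe(right, 1) ⇒ at (6,1), heading west
t=2 move(2) ⇒ at (4,1), heading west
t=3 strafe(right, 2) ⇒ at (4,3), heading west
t=4 strafe(right, 2) ⇒ at (4,5), heading west
nothing shorter than 4 reaches the goal.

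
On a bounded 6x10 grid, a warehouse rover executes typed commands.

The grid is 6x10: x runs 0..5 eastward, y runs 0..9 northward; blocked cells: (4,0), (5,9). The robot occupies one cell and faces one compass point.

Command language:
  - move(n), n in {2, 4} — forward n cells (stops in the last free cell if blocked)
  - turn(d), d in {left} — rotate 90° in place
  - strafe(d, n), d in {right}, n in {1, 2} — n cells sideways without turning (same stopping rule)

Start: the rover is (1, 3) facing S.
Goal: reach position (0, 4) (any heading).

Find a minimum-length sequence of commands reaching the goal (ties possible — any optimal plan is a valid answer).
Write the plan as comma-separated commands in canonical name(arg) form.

initial: (1, 3) facing S
[1] after turn(left): (1, 3) facing E
[2] after turn(left): (1, 3) facing N
[3] after turn(left): (1, 3) facing W
[4] after strafe(right, 1): (1, 4) facing W
[5] after move(4): (0, 4) facing W
minimal: 5 command(s), checked below 5.

turn(left), turn(left), turn(left), strafe(right, 1), move(4)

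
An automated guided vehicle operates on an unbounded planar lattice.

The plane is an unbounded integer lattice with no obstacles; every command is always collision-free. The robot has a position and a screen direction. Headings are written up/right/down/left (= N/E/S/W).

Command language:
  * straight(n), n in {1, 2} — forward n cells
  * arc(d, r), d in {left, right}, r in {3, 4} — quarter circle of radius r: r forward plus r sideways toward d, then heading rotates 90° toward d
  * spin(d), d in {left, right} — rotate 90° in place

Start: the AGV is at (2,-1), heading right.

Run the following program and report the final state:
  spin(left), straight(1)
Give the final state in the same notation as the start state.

begin: at (2,-1), heading right
1. spin(left) → at (2,-1), heading up
2. straight(1) → at (2,0), heading up

at (2,0), heading up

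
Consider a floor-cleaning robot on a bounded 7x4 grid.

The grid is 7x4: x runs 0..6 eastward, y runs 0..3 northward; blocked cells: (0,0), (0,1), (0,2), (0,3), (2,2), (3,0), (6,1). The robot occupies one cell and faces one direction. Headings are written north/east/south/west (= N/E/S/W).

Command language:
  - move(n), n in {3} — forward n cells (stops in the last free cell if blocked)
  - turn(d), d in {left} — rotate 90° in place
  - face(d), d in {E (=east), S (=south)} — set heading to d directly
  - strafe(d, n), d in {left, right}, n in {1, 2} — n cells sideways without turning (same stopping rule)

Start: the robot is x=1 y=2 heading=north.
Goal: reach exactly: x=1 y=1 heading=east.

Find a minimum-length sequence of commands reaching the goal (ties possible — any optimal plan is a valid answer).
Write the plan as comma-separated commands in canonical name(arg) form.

face(E), strafe(right, 1)

from: x=1 y=2 heading=north
[1] after face(E): x=1 y=2 heading=east
[2] after strafe(right, 1): x=1 y=1 heading=east
nothing shorter than 2 reaches the goal.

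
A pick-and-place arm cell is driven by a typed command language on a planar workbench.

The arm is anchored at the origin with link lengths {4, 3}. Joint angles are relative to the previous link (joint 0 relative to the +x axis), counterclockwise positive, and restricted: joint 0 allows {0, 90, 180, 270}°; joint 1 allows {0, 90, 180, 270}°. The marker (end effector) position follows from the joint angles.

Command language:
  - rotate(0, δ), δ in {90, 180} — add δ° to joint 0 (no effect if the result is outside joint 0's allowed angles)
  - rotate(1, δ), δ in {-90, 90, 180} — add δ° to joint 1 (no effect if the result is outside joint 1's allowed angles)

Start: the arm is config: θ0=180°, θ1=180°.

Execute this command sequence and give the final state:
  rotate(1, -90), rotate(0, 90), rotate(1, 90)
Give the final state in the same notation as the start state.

config: θ0=270°, θ1=180°

initial: config: θ0=180°, θ1=180°
step 1 (rotate(1, -90)): config: θ0=180°, θ1=90°
step 2 (rotate(0, 90)): config: θ0=270°, θ1=90°
step 3 (rotate(1, 90)): config: θ0=270°, θ1=180°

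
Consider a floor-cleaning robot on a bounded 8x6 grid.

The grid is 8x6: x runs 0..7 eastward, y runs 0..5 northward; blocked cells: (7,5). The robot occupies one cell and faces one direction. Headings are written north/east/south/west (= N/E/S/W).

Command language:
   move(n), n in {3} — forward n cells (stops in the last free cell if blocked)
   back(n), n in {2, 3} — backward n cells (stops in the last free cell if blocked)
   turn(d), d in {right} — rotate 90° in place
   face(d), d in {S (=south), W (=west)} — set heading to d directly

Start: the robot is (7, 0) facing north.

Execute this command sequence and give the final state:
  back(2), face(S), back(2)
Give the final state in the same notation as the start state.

(7, 2) facing south

from: (7, 0) facing north
1. back(2) → (7, 0) facing north
2. face(S) → (7, 0) facing south
3. back(2) → (7, 2) facing south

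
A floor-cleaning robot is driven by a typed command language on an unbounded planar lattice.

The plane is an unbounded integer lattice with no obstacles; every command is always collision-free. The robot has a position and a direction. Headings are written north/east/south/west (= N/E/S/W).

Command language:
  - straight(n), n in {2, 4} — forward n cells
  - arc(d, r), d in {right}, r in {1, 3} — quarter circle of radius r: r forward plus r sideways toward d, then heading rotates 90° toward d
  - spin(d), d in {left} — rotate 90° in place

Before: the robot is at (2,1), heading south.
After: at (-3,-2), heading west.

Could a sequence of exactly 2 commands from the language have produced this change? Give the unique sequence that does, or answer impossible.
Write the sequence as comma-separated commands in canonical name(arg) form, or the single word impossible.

arc(right, 3), straight(2)

key: running straight(2) before arc(right, 3) would end elsewhere — order is forced
begin: at (2,1), heading south
1. arc(right, 3) → at (-1,-2), heading west
2. straight(2) → at (-3,-2), heading west
uniquely the one of 25 2-step routes that fits.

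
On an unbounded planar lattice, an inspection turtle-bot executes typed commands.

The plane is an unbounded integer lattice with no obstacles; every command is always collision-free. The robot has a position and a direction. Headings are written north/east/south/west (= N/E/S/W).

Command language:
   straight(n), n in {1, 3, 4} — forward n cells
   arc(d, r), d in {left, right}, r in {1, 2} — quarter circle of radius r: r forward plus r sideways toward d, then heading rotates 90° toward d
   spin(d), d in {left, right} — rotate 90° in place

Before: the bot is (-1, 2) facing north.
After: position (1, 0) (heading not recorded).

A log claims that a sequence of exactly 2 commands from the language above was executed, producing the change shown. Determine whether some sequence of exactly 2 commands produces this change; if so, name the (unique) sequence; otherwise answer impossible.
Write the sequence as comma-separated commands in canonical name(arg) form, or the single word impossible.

key: running arc(right, 2) before spin(right) would end elsewhere — order is forced
t0: (-1, 2) facing north
[1] after spin(right): (-1, 2) facing east
[2] after arc(right, 2): (1, 0) facing south
uniquely the one of 81 2-step routes that fits.

spin(right), arc(right, 2)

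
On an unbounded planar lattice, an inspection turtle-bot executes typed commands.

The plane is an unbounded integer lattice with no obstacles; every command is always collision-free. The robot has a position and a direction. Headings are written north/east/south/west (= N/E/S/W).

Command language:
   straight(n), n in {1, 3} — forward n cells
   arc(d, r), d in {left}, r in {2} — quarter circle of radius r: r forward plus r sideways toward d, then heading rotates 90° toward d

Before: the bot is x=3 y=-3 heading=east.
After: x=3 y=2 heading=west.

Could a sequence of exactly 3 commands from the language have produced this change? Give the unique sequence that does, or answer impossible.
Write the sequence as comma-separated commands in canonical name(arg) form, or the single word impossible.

arc(left, 2), straight(1), arc(left, 2)

key: cell and facing (now W) both changed — the 3 commands mix motion and turning
t0: x=3 y=-3 heading=east
[1] after arc(left, 2): x=5 y=-1 heading=north
[2] after straight(1): x=5 y=0 heading=north
[3] after arc(left, 2): x=3 y=2 heading=west
no other 3-command option fits: unique.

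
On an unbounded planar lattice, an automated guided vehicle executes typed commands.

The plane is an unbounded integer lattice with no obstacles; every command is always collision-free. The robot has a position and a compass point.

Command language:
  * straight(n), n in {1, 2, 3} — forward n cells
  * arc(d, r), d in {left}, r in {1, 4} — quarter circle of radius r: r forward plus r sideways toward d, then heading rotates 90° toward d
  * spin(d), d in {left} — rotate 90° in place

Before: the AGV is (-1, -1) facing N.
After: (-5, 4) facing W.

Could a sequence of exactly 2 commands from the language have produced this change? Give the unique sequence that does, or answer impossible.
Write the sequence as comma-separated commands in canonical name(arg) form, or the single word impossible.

straight(1), arc(left, 4)

key: running arc(left, 4) before straight(1) would end elsewhere — order is forced
t0: (-1, -1) facing N
1. straight(1) → (-1, 0) facing N
2. arc(left, 4) → (-5, 4) facing W
uniquely the one of 36 2-step routes that fits.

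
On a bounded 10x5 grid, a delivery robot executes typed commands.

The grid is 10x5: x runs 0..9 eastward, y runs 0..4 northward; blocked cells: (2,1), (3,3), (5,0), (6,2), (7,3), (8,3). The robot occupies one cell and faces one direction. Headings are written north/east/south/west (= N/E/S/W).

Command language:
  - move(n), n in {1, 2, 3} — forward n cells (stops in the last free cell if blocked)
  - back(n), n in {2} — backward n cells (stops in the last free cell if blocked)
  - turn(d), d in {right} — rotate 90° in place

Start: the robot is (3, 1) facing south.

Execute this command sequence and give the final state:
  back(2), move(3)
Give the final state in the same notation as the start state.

(3, 0) facing south

start: (3, 1) facing south
1. back(2) → (3, 2) facing south
2. move(3) → (3, 0) facing south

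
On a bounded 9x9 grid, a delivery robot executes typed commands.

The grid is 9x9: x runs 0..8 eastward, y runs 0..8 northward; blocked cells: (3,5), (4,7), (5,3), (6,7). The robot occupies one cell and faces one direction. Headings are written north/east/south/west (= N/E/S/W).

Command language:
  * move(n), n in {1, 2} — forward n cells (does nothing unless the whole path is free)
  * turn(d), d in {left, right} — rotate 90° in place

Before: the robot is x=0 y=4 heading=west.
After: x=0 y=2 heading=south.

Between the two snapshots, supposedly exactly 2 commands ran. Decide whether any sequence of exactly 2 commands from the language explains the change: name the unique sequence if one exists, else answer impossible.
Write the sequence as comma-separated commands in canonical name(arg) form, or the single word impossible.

turn(left), move(2)

key: position moved to (0,2) AND the heading swung to S — translation plus rotation needed
start: x=0 y=4 heading=west
step 1 (turn(left)): x=0 y=4 heading=south
step 2 (move(2)): x=0 y=2 heading=south
no other 2-command option fits: unique.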